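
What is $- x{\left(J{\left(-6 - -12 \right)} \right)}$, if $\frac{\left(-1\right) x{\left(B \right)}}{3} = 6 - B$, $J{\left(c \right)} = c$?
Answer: $0$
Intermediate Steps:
$x{\left(B \right)} = -18 + 3 B$ ($x{\left(B \right)} = - 3 \left(6 - B\right) = -18 + 3 B$)
$- x{\left(J{\left(-6 - -12 \right)} \right)} = - (-18 + 3 \left(-6 - -12\right)) = - (-18 + 3 \left(-6 + 12\right)) = - (-18 + 3 \cdot 6) = - (-18 + 18) = \left(-1\right) 0 = 0$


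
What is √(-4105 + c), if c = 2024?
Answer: I*√2081 ≈ 45.618*I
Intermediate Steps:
√(-4105 + c) = √(-4105 + 2024) = √(-2081) = I*√2081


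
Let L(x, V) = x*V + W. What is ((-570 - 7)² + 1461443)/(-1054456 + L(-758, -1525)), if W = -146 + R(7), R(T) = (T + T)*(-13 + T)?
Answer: 448593/25316 ≈ 17.720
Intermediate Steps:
R(T) = 2*T*(-13 + T) (R(T) = (2*T)*(-13 + T) = 2*T*(-13 + T))
W = -230 (W = -146 + 2*7*(-13 + 7) = -146 + 2*7*(-6) = -146 - 84 = -230)
L(x, V) = -230 + V*x (L(x, V) = x*V - 230 = V*x - 230 = -230 + V*x)
((-570 - 7)² + 1461443)/(-1054456 + L(-758, -1525)) = ((-570 - 7)² + 1461443)/(-1054456 + (-230 - 1525*(-758))) = ((-577)² + 1461443)/(-1054456 + (-230 + 1155950)) = (332929 + 1461443)/(-1054456 + 1155720) = 1794372/101264 = 1794372*(1/101264) = 448593/25316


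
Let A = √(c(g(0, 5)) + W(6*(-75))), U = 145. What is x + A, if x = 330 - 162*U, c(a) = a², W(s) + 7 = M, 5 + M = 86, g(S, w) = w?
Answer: -23160 + 3*√11 ≈ -23150.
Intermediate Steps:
M = 81 (M = -5 + 86 = 81)
W(s) = 74 (W(s) = -7 + 81 = 74)
x = -23160 (x = 330 - 162*145 = 330 - 23490 = -23160)
A = 3*√11 (A = √(5² + 74) = √(25 + 74) = √99 = 3*√11 ≈ 9.9499)
x + A = -23160 + 3*√11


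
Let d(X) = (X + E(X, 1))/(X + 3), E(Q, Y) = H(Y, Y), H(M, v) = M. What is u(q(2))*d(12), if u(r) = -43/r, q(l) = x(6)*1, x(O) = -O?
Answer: 559/90 ≈ 6.2111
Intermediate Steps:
E(Q, Y) = Y
q(l) = -6 (q(l) = -1*6*1 = -6*1 = -6)
d(X) = (1 + X)/(3 + X) (d(X) = (X + 1)/(X + 3) = (1 + X)/(3 + X))
u(q(2))*d(12) = (-43/(-6))*((1 + 12)/(3 + 12)) = (-43*(-⅙))*(13/15) = 43*((1/15)*13)/6 = (43/6)*(13/15) = 559/90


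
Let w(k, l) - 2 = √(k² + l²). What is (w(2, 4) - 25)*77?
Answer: -1771 + 154*√5 ≈ -1426.6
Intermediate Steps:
w(k, l) = 2 + √(k² + l²)
(w(2, 4) - 25)*77 = ((2 + √(2² + 4²)) - 25)*77 = ((2 + √(4 + 16)) - 25)*77 = ((2 + √20) - 25)*77 = ((2 + 2*√5) - 25)*77 = (-23 + 2*√5)*77 = -1771 + 154*√5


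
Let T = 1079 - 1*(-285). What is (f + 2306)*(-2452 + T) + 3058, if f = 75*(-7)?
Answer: -1934670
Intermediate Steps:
f = -525
T = 1364 (T = 1079 + 285 = 1364)
(f + 2306)*(-2452 + T) + 3058 = (-525 + 2306)*(-2452 + 1364) + 3058 = 1781*(-1088) + 3058 = -1937728 + 3058 = -1934670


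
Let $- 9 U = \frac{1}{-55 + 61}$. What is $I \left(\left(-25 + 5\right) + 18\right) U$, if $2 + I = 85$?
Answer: $\frac{83}{27} \approx 3.0741$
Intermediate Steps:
$I = 83$ ($I = -2 + 85 = 83$)
$U = - \frac{1}{54}$ ($U = - \frac{1}{9 \left(-55 + 61\right)} = - \frac{1}{9 \cdot 6} = \left(- \frac{1}{9}\right) \frac{1}{6} = - \frac{1}{54} \approx -0.018519$)
$I \left(\left(-25 + 5\right) + 18\right) U = 83 \left(\left(-25 + 5\right) + 18\right) \left(- \frac{1}{54}\right) = 83 \left(-20 + 18\right) \left(- \frac{1}{54}\right) = 83 \left(-2\right) \left(- \frac{1}{54}\right) = \left(-166\right) \left(- \frac{1}{54}\right) = \frac{83}{27}$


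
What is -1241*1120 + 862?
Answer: -1389058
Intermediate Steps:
-1241*1120 + 862 = -1389920 + 862 = -1389058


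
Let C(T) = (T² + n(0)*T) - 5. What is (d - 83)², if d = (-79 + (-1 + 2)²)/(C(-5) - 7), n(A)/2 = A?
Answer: 7921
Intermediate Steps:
n(A) = 2*A
C(T) = -5 + T² (C(T) = (T² + (2*0)*T) - 5 = (T² + 0*T) - 5 = (T² + 0) - 5 = T² - 5 = -5 + T²)
d = -6 (d = (-79 + (-1 + 2)²)/((-5 + (-5)²) - 7) = (-79 + 1²)/((-5 + 25) - 7) = (-79 + 1)/(20 - 7) = -78/13 = -78*1/13 = -6)
(d - 83)² = (-6 - 83)² = (-89)² = 7921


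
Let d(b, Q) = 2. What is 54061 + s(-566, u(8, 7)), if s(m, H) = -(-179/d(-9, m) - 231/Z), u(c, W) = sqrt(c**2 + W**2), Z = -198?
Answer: 162448/3 ≈ 54149.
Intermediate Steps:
u(c, W) = sqrt(W**2 + c**2)
s(m, H) = 265/3 (s(m, H) = -(-179/2 - 231/(-198)) = -(-179*1/2 - 231*(-1/198)) = -(-179/2 + 7/6) = -1*(-265/3) = 265/3)
54061 + s(-566, u(8, 7)) = 54061 + 265/3 = 162448/3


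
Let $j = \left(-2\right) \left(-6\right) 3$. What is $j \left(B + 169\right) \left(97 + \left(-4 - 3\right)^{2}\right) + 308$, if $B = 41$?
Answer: $1104068$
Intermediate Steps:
$j = 36$ ($j = 12 \cdot 3 = 36$)
$j \left(B + 169\right) \left(97 + \left(-4 - 3\right)^{2}\right) + 308 = 36 \left(41 + 169\right) \left(97 + \left(-4 - 3\right)^{2}\right) + 308 = 36 \cdot 210 \left(97 + \left(-7\right)^{2}\right) + 308 = 36 \cdot 210 \left(97 + 49\right) + 308 = 36 \cdot 210 \cdot 146 + 308 = 36 \cdot 30660 + 308 = 1103760 + 308 = 1104068$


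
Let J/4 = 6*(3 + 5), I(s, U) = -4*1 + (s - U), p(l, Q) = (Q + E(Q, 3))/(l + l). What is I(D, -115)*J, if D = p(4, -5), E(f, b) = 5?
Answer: 21312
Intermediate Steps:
p(l, Q) = (5 + Q)/(2*l) (p(l, Q) = (Q + 5)/(l + l) = (5 + Q)/((2*l)) = (5 + Q)*(1/(2*l)) = (5 + Q)/(2*l))
D = 0 (D = (1/2)*(5 - 5)/4 = (1/2)*(1/4)*0 = 0)
I(s, U) = -4 + s - U (I(s, U) = -4 + (s - U) = -4 + s - U)
J = 192 (J = 4*(6*(3 + 5)) = 4*(6*8) = 4*48 = 192)
I(D, -115)*J = (-4 + 0 - 1*(-115))*192 = (-4 + 0 + 115)*192 = 111*192 = 21312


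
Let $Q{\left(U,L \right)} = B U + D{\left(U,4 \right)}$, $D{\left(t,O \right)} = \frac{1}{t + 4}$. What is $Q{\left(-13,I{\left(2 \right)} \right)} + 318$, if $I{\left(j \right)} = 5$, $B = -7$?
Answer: $\frac{3680}{9} \approx 408.89$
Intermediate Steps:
$D{\left(t,O \right)} = \frac{1}{4 + t}$
$Q{\left(U,L \right)} = \frac{1}{4 + U} - 7 U$ ($Q{\left(U,L \right)} = - 7 U + \frac{1}{4 + U} = \frac{1}{4 + U} - 7 U$)
$Q{\left(-13,I{\left(2 \right)} \right)} + 318 = \frac{1 - - 91 \left(4 - 13\right)}{4 - 13} + 318 = \frac{1 - \left(-91\right) \left(-9\right)}{-9} + 318 = - \frac{1 - 819}{9} + 318 = \left(- \frac{1}{9}\right) \left(-818\right) + 318 = \frac{818}{9} + 318 = \frac{3680}{9}$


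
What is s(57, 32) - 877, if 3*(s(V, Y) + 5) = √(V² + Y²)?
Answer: -882 + √4273/3 ≈ -860.21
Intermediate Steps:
s(V, Y) = -5 + √(V² + Y²)/3
s(57, 32) - 877 = (-5 + √(57² + 32²)/3) - 877 = (-5 + √(3249 + 1024)/3) - 877 = (-5 + √4273/3) - 877 = -882 + √4273/3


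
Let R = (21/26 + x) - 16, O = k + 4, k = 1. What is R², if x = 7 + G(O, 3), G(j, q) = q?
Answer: 18225/676 ≈ 26.960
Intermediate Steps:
O = 5 (O = 1 + 4 = 5)
x = 10 (x = 7 + 3 = 10)
R = -135/26 (R = (21/26 + 10) - 16 = 281/26 - 16 = -135/26 ≈ -5.1923)
R² = (-135/26)² = 18225/676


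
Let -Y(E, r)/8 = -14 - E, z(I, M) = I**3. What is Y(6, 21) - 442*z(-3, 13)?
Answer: 12094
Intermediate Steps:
Y(E, r) = 112 + 8*E (Y(E, r) = -8*(-14 - E) = 112 + 8*E)
Y(6, 21) - 442*z(-3, 13) = (112 + 8*6) - 442*(-3)**3 = (112 + 48) - 442*(-27) = 160 + 11934 = 12094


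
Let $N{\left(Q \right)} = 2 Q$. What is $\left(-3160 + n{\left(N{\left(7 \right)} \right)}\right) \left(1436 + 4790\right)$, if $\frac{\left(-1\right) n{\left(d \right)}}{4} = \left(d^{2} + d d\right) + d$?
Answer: $-29785184$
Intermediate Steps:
$n{\left(d \right)} = - 8 d^{2} - 4 d$ ($n{\left(d \right)} = - 4 \left(\left(d^{2} + d d\right) + d\right) = - 4 \left(\left(d^{2} + d^{2}\right) + d\right) = - 4 \left(2 d^{2} + d\right) = - 4 \left(d + 2 d^{2}\right) = - 8 d^{2} - 4 d$)
$\left(-3160 + n{\left(N{\left(7 \right)} \right)}\right) \left(1436 + 4790\right) = \left(-3160 - 4 \cdot 2 \cdot 7 \left(1 + 2 \cdot 2 \cdot 7\right)\right) \left(1436 + 4790\right) = \left(-3160 - 56 \left(1 + 2 \cdot 14\right)\right) 6226 = \left(-3160 - 56 \left(1 + 28\right)\right) 6226 = \left(-3160 - 56 \cdot 29\right) 6226 = \left(-3160 - 1624\right) 6226 = \left(-4784\right) 6226 = -29785184$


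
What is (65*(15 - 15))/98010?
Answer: 0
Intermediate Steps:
(65*(15 - 15))/98010 = (65*0)*(1/98010) = 0*(1/98010) = 0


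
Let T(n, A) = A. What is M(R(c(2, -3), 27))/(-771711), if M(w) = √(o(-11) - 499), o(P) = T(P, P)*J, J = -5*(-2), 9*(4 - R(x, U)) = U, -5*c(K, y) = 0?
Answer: -I*√609/771711 ≈ -3.1978e-5*I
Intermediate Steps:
c(K, y) = 0 (c(K, y) = -⅕*0 = 0)
R(x, U) = 4 - U/9
J = 10
o(P) = 10*P (o(P) = P*10 = 10*P)
M(w) = I*√609 (M(w) = √(10*(-11) - 499) = √(-110 - 499) = √(-609) = I*√609)
M(R(c(2, -3), 27))/(-771711) = (I*√609)/(-771711) = (I*√609)*(-1/771711) = -I*√609/771711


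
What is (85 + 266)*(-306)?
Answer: -107406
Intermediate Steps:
(85 + 266)*(-306) = 351*(-306) = -107406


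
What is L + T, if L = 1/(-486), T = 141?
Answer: 68525/486 ≈ 141.00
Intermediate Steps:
L = -1/486 ≈ -0.0020576
L + T = -1/486 + 141 = 68525/486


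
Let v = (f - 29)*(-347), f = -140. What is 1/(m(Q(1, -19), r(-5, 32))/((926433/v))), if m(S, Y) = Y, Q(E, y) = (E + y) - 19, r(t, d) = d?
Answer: 926433/1876576 ≈ 0.49368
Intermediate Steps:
Q(E, y) = -19 + E + y
v = 58643 (v = (-140 - 29)*(-347) = -169*(-347) = 58643)
1/(m(Q(1, -19), r(-5, 32))/((926433/v))) = 1/(32/((926433/58643))) = 1/(32/((926433*(1/58643)))) = 1/(32/(926433/58643)) = 1/(32*(58643/926433)) = 1/(1876576/926433) = 926433/1876576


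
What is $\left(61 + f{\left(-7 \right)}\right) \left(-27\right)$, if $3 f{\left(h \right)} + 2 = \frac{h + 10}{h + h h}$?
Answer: $- \frac{22815}{14} \approx -1629.6$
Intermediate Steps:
$f{\left(h \right)} = - \frac{2}{3} + \frac{10 + h}{3 \left(h + h^{2}\right)}$ ($f{\left(h \right)} = - \frac{2}{3} + \frac{\left(h + 10\right) \frac{1}{h + h h}}{3} = - \frac{2}{3} + \frac{\left(10 + h\right) \frac{1}{h + h^{2}}}{3} = - \frac{2}{3} + \frac{\frac{1}{h + h^{2}} \left(10 + h\right)}{3} = - \frac{2}{3} + \frac{10 + h}{3 \left(h + h^{2}\right)}$)
$\left(61 + f{\left(-7 \right)}\right) \left(-27\right) = \left(61 + \frac{10 - -7 - 2 \left(-7\right)^{2}}{3 \left(-7\right) \left(1 - 7\right)}\right) \left(-27\right) = \left(61 + \frac{1}{3} \left(- \frac{1}{7}\right) \frac{1}{-6} \left(10 + 7 - 98\right)\right) \left(-27\right) = \left(61 + \frac{1}{3} \left(- \frac{1}{7}\right) \left(- \frac{1}{6}\right) \left(10 + 7 - 98\right)\right) \left(-27\right) = \left(61 + \frac{1}{3} \left(- \frac{1}{7}\right) \left(- \frac{1}{6}\right) \left(-81\right)\right) \left(-27\right) = \left(61 - \frac{9}{14}\right) \left(-27\right) = \frac{845}{14} \left(-27\right) = - \frac{22815}{14}$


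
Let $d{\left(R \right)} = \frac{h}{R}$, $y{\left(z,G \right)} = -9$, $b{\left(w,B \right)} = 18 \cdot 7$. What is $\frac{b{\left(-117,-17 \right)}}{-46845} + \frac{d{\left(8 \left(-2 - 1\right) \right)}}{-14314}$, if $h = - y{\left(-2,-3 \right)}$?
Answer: $- \frac{1587553}{596034960} \approx -0.0026635$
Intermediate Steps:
$b{\left(w,B \right)} = 126$
$h = 9$ ($h = \left(-1\right) \left(-9\right) = 9$)
$d{\left(R \right)} = \frac{9}{R}$
$\frac{b{\left(-117,-17 \right)}}{-46845} + \frac{d{\left(8 \left(-2 - 1\right) \right)}}{-14314} = \frac{126}{-46845} + \frac{9 \frac{1}{8 \left(-2 - 1\right)}}{-14314} = 126 \left(- \frac{1}{46845}\right) + \frac{9}{8 \left(-3\right)} \left(- \frac{1}{14314}\right) = - \frac{14}{5205} + \frac{9}{-24} \left(- \frac{1}{14314}\right) = - \frac{14}{5205} + 9 \left(- \frac{1}{24}\right) \left(- \frac{1}{14314}\right) = - \frac{14}{5205} - - \frac{3}{114512} = - \frac{14}{5205} + \frac{3}{114512} = - \frac{1587553}{596034960}$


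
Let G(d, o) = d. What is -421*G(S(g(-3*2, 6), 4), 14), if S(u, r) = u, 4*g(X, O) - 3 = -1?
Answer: -421/2 ≈ -210.50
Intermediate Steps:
g(X, O) = ½ (g(X, O) = ¾ + (¼)*(-1) = ¾ - ¼ = ½)
-421*G(S(g(-3*2, 6), 4), 14) = -421*½ = -421/2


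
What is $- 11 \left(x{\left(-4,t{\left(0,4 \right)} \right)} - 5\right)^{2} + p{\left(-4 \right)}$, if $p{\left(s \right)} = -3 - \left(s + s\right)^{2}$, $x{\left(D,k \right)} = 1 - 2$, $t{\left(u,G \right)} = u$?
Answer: $-463$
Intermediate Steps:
$x{\left(D,k \right)} = -1$
$p{\left(s \right)} = -3 - 4 s^{2}$ ($p{\left(s \right)} = -3 - \left(2 s\right)^{2} = -3 - 4 s^{2}$)
$- 11 \left(x{\left(-4,t{\left(0,4 \right)} \right)} - 5\right)^{2} + p{\left(-4 \right)} = - 11 \left(-1 - 5\right)^{2} - \left(3 + 4 \left(-4\right)^{2}\right) = - 11 \left(-6\right)^{2} - 67 = \left(-11\right) 36 - 67 = -396 - 67 = -463$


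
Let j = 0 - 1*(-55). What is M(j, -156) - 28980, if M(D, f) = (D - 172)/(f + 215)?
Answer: -1709937/59 ≈ -28982.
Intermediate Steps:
j = 55 (j = 0 + 55 = 55)
M(D, f) = (-172 + D)/(215 + f)
M(j, -156) - 28980 = (-172 + 55)/(215 - 156) - 28980 = -117/59 - 28980 = -1709937/59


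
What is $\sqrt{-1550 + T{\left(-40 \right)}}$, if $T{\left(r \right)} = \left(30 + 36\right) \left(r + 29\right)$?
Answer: $2 i \sqrt{569} \approx 47.707 i$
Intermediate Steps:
$T{\left(r \right)} = 1914 + 66 r$ ($T{\left(r \right)} = 66 \left(29 + r\right) = 1914 + 66 r$)
$\sqrt{-1550 + T{\left(-40 \right)}} = \sqrt{-1550 + \left(1914 + 66 \left(-40\right)\right)} = \sqrt{-1550 + \left(1914 - 2640\right)} = \sqrt{-1550 - 726} = \sqrt{-2276} = 2 i \sqrt{569}$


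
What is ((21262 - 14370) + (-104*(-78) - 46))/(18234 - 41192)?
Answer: -7479/11479 ≈ -0.65154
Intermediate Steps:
((21262 - 14370) + (-104*(-78) - 46))/(18234 - 41192) = (6892 + (8112 - 46))/(-22958) = (6892 + 8066)*(-1/22958) = 14958*(-1/22958) = -7479/11479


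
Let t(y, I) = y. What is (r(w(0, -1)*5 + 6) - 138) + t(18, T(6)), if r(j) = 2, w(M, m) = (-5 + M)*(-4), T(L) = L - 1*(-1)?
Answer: -118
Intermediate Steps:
T(L) = 1 + L (T(L) = L + 1 = 1 + L)
w(M, m) = 20 - 4*M
(r(w(0, -1)*5 + 6) - 138) + t(18, T(6)) = (2 - 138) + 18 = -136 + 18 = -118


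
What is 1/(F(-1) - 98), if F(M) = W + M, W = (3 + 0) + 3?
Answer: -1/93 ≈ -0.010753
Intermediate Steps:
W = 6 (W = 3 + 3 = 6)
F(M) = 6 + M
1/(F(-1) - 98) = 1/((6 - 1) - 98) = 1/(5 - 98) = 1/(-93) = -1/93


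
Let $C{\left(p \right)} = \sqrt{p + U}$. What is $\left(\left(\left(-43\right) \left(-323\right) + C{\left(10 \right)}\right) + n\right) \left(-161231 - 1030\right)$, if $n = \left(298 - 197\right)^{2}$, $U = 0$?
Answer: $-3908867490 - 162261 \sqrt{10} \approx -3.9094 \cdot 10^{9}$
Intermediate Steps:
$C{\left(p \right)} = \sqrt{p}$ ($C{\left(p \right)} = \sqrt{p + 0} = \sqrt{p}$)
$n = 10201$ ($n = \left(298 - 197\right)^{2} = 101^{2} = 10201$)
$\left(\left(\left(-43\right) \left(-323\right) + C{\left(10 \right)}\right) + n\right) \left(-161231 - 1030\right) = \left(\left(\left(-43\right) \left(-323\right) + \sqrt{10}\right) + 10201\right) \left(-161231 - 1030\right) = \left(\left(13889 + \sqrt{10}\right) + 10201\right) \left(-162261\right) = \left(24090 + \sqrt{10}\right) \left(-162261\right) = -3908867490 - 162261 \sqrt{10}$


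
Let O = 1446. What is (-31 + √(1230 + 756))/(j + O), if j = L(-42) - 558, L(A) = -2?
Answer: -31/886 + √1986/886 ≈ 0.015310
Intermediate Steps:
j = -560 (j = -2 - 558 = -560)
(-31 + √(1230 + 756))/(j + O) = (-31 + √(1230 + 756))/(-560 + 1446) = (-31 + √1986)/886 = (-31 + √1986)*(1/886) = -31/886 + √1986/886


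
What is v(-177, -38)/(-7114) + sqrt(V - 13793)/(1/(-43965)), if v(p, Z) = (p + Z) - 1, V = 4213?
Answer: 108/3557 - 87930*I*sqrt(2395) ≈ 0.030363 - 4.3032e+6*I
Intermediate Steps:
v(p, Z) = -1 + Z + p (v(p, Z) = (Z + p) - 1 = -1 + Z + p)
v(-177, -38)/(-7114) + sqrt(V - 13793)/(1/(-43965)) = (-1 - 38 - 177)/(-7114) + sqrt(4213 - 13793)/(1/(-43965)) = -216*(-1/7114) + sqrt(-9580)/(-1/43965) = 108/3557 + (2*I*sqrt(2395))*(-43965) = 108/3557 - 87930*I*sqrt(2395)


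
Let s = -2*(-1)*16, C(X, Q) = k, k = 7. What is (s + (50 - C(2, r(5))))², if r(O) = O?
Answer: 5625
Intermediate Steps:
C(X, Q) = 7
s = 32 (s = 2*16 = 32)
(s + (50 - C(2, r(5))))² = (32 + (50 - 1*7))² = (32 + (50 - 7))² = (32 + 43)² = 75² = 5625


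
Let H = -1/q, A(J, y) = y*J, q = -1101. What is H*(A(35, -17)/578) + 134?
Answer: 5016121/37434 ≈ 134.00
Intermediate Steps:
A(J, y) = J*y
H = 1/1101 (H = -1/(-1101) = -1*(-1/1101) = 1/1101 ≈ 0.00090826)
H*(A(35, -17)/578) + 134 = ((35*(-17))/578)/1101 + 134 = (-595*1/578)/1101 + 134 = (1/1101)*(-35/34) + 134 = -35/37434 + 134 = 5016121/37434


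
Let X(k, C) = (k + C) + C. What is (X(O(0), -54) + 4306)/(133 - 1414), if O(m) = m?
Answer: -4198/1281 ≈ -3.2771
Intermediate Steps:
X(k, C) = k + 2*C (X(k, C) = (C + k) + C = k + 2*C)
(X(O(0), -54) + 4306)/(133 - 1414) = ((0 + 2*(-54)) + 4306)/(133 - 1414) = ((0 - 108) + 4306)/(-1281) = (-108 + 4306)*(-1/1281) = 4198*(-1/1281) = -4198/1281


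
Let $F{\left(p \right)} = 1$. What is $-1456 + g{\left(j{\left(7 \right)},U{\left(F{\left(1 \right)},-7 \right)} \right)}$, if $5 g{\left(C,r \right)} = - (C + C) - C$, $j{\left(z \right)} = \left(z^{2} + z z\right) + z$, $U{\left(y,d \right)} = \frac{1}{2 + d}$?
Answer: $-1519$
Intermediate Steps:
$j{\left(z \right)} = z + 2 z^{2}$ ($j{\left(z \right)} = \left(z^{2} + z^{2}\right) + z = 2 z^{2} + z = z + 2 z^{2}$)
$g{\left(C,r \right)} = - \frac{3 C}{5}$ ($g{\left(C,r \right)} = \frac{- (C + C) - C}{5} = \frac{- 2 C - C}{5} = \frac{\left(-3\right) C}{5} = - \frac{3 C}{5}$)
$-1456 + g{\left(j{\left(7 \right)},U{\left(F{\left(1 \right)},-7 \right)} \right)} = -1456 - \frac{3 \cdot 7 \left(1 + 2 \cdot 7\right)}{5} = -1456 - \frac{3 \cdot 7 \left(1 + 14\right)}{5} = -1456 - \frac{3 \cdot 7 \cdot 15}{5} = -1456 - 63 = -1519$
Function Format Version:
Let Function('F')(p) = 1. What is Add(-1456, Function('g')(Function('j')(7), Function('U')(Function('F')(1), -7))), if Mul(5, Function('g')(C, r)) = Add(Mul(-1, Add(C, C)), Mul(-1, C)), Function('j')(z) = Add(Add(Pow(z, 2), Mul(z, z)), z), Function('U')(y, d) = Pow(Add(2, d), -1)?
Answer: -1519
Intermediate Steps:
Function('j')(z) = Add(z, Mul(2, Pow(z, 2))) (Function('j')(z) = Add(Add(Pow(z, 2), Pow(z, 2)), z) = Add(Mul(2, Pow(z, 2)), z) = Add(z, Mul(2, Pow(z, 2))))
Function('g')(C, r) = Mul(Rational(-3, 5), C) (Function('g')(C, r) = Mul(Rational(1, 5), Add(Mul(-1, Add(C, C)), Mul(-1, C))) = Mul(Rational(1, 5), Add(Mul(-1, Mul(2, C)), Mul(-1, C))) = Mul(Rational(1, 5), Add(Mul(-2, C), Mul(-1, C))) = Mul(Rational(1, 5), Mul(-3, C)) = Mul(Rational(-3, 5), C))
Add(-1456, Function('g')(Function('j')(7), Function('U')(Function('F')(1), -7))) = Add(-1456, Mul(Rational(-3, 5), Mul(7, Add(1, Mul(2, 7))))) = Add(-1456, Mul(Rational(-3, 5), Mul(7, Add(1, 14)))) = Add(-1456, Mul(Rational(-3, 5), Mul(7, 15))) = Add(-1456, Mul(Rational(-3, 5), 105)) = Add(-1456, -63) = -1519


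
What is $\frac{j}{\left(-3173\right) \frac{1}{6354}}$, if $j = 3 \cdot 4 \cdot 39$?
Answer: $- \frac{2973672}{3173} \approx -937.18$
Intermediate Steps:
$j = 468$ ($j = 12 \cdot 39 = 468$)
$\frac{j}{\left(-3173\right) \frac{1}{6354}} = \frac{468}{\left(-3173\right) \frac{1}{6354}} = \frac{468}{- \frac{3173}{6354}} = 468 \left(- \frac{6354}{3173}\right) = - \frac{2973672}{3173}$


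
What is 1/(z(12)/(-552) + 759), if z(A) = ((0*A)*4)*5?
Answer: 1/759 ≈ 0.0013175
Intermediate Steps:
z(A) = 0 (z(A) = (0*4)*5 = 0*5 = 0)
1/(z(12)/(-552) + 759) = 1/(0/(-552) + 759) = 1/(0*(-1/552) + 759) = 1/(0 + 759) = 1/759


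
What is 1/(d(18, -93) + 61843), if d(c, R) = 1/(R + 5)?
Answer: 88/5442183 ≈ 1.6170e-5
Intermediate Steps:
d(c, R) = 1/(5 + R)
1/(d(18, -93) + 61843) = 1/(1/(5 - 93) + 61843) = 1/(1/(-88) + 61843) = 1/(-1/88 + 61843) = 1/(5442183/88) = 88/5442183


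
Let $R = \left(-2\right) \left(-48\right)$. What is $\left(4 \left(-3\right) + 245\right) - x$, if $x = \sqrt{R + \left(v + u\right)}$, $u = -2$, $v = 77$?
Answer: $233 - 3 \sqrt{19} \approx 219.92$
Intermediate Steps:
$R = 96$
$x = 3 \sqrt{19}$ ($x = \sqrt{96 + \left(77 - 2\right)} = \sqrt{96 + 75} = \sqrt{171} = 3 \sqrt{19} \approx 13.077$)
$\left(4 \left(-3\right) + 245\right) - x = \left(4 \left(-3\right) + 245\right) - 3 \sqrt{19} = \left(-12 + 245\right) - 3 \sqrt{19} = 233 - 3 \sqrt{19}$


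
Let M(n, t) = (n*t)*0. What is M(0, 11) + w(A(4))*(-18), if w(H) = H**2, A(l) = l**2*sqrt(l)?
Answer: -18432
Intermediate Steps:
A(l) = l**(5/2)
M(n, t) = 0
M(0, 11) + w(A(4))*(-18) = 0 + (4**(5/2))**2*(-18) = 0 + 32**2*(-18) = 0 + 1024*(-18) = 0 - 18432 = -18432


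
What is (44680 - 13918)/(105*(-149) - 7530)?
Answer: -3418/2575 ≈ -1.3274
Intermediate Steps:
(44680 - 13918)/(105*(-149) - 7530) = 30762/(-15645 - 7530) = 30762/(-23175) = 30762*(-1/23175) = -3418/2575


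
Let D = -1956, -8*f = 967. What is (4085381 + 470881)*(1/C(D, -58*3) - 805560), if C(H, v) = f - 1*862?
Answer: -9619967486373152/2621 ≈ -3.6703e+12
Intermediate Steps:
f = -967/8 (f = -1/8*967 = -967/8 ≈ -120.88)
C(H, v) = -7863/8 (C(H, v) = -967/8 - 1*862 = -967/8 - 862 = -7863/8)
(4085381 + 470881)*(1/C(D, -58*3) - 805560) = (4085381 + 470881)*(1/(-7863/8) - 805560) = 4556262*(-8/7863 - 805560) = 4556262*(-6334118288/7863) = -9619967486373152/2621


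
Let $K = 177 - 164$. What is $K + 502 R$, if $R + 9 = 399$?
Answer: $195793$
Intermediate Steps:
$R = 390$ ($R = -9 + 399 = 390$)
$K = 13$
$K + 502 R = 13 + 502 \cdot 390 = 13 + 195780 = 195793$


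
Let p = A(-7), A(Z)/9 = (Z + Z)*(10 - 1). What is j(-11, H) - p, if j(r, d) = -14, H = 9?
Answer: 1120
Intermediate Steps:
A(Z) = 162*Z (A(Z) = 9*((Z + Z)*(10 - 1)) = 9*((2*Z)*9) = 9*(18*Z) = 162*Z)
p = -1134 (p = 162*(-7) = -1134)
j(-11, H) - p = -14 - 1*(-1134) = -14 + 1134 = 1120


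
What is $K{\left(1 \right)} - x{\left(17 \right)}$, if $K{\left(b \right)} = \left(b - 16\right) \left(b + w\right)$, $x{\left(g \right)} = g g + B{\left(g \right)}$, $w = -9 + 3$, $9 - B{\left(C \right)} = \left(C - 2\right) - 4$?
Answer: $-212$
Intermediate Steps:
$B{\left(C \right)} = 15 - C$ ($B{\left(C \right)} = 9 - \left(\left(C - 2\right) - 4\right) = 9 - \left(\left(-2 + C\right) - 4\right) = 9 - \left(-6 + C\right) = 15 - C$)
$w = -6$
$x{\left(g \right)} = 15 + g^{2} - g$ ($x{\left(g \right)} = g g - \left(-15 + g\right) = g^{2} - \left(-15 + g\right) = 15 + g^{2} - g$)
$K{\left(b \right)} = \left(-16 + b\right) \left(-6 + b\right)$ ($K{\left(b \right)} = \left(b - 16\right) \left(b - 6\right) = \left(-16 + b\right) \left(-6 + b\right)$)
$K{\left(1 \right)} - x{\left(17 \right)} = \left(96 + 1^{2} - 22\right) - \left(15 + 17^{2} - 17\right) = \left(96 + 1 - 22\right) - \left(15 + 289 - 17\right) = 75 - 287 = -212$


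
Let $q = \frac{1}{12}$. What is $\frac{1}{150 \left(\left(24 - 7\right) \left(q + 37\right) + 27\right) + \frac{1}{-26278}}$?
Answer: $\frac{13139}{1295669637} \approx 1.0141 \cdot 10^{-5}$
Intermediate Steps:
$q = \frac{1}{12} \approx 0.083333$
$\frac{1}{150 \left(\left(24 - 7\right) \left(q + 37\right) + 27\right) + \frac{1}{-26278}} = \frac{1}{150 \left(\left(24 - 7\right) \left(\frac{1}{12} + 37\right) + 27\right) + \frac{1}{-26278}} = \frac{1}{150 \left(17 \cdot \frac{445}{12} + 27\right) - \frac{1}{26278}} = \frac{1}{150 \left(\frac{7565}{12} + 27\right) - \frac{1}{26278}} = \frac{1}{150 \cdot \frac{7889}{12} - \frac{1}{26278}} = \frac{1}{\frac{197225}{2} - \frac{1}{26278}} = \frac{1}{\frac{1295669637}{13139}} = \frac{13139}{1295669637}$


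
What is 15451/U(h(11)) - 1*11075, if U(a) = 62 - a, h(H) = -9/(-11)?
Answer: -7283514/673 ≈ -10822.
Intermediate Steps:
h(H) = 9/11 (h(H) = -9*(-1/11) = 9/11)
15451/U(h(11)) - 1*11075 = 15451/(62 - 1*9/11) - 1*11075 = 15451/(62 - 9/11) - 11075 = 15451/(673/11) - 11075 = 15451*(11/673) - 11075 = 169961/673 - 11075 = -7283514/673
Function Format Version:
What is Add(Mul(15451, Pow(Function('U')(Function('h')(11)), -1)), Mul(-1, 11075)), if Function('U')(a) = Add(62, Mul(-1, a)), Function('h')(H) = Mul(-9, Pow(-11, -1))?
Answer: Rational(-7283514, 673) ≈ -10822.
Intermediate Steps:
Function('h')(H) = Rational(9, 11) (Function('h')(H) = Mul(-9, Rational(-1, 11)) = Rational(9, 11))
Add(Mul(15451, Pow(Function('U')(Function('h')(11)), -1)), Mul(-1, 11075)) = Add(Mul(15451, Pow(Add(62, Mul(-1, Rational(9, 11))), -1)), Mul(-1, 11075)) = Add(Mul(15451, Pow(Add(62, Rational(-9, 11)), -1)), -11075) = Add(Mul(15451, Pow(Rational(673, 11), -1)), -11075) = Add(Mul(15451, Rational(11, 673)), -11075) = Add(Rational(169961, 673), -11075) = Rational(-7283514, 673)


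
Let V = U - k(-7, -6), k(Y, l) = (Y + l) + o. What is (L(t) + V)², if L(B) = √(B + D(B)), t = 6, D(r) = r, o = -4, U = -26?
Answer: 93 - 36*√3 ≈ 30.646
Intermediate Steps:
k(Y, l) = -4 + Y + l (k(Y, l) = (Y + l) - 4 = -4 + Y + l)
L(B) = √2*√B (L(B) = √(B + B) = √(2*B) = √2*√B)
V = -9 (V = -26 - (-4 - 7 - 6) = -26 - 1*(-17) = -26 + 17 = -9)
(L(t) + V)² = (√2*√6 - 9)² = (2*√3 - 9)² = (-9 + 2*√3)²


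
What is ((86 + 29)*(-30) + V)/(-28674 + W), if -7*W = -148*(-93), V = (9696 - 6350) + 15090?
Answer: -52451/107241 ≈ -0.48909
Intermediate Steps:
V = 18436 (V = 3346 + 15090 = 18436)
W = -13764/7 (W = -(-148)*(-93)/7 = -⅐*13764 = -13764/7 ≈ -1966.3)
((86 + 29)*(-30) + V)/(-28674 + W) = ((86 + 29)*(-30) + 18436)/(-28674 - 13764/7) = (115*(-30) + 18436)/(-214482/7) = (-3450 + 18436)*(-7/214482) = 14986*(-7/214482) = -52451/107241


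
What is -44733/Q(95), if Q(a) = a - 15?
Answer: -44733/80 ≈ -559.16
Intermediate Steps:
Q(a) = -15 + a
-44733/Q(95) = -44733/(-15 + 95) = -44733/80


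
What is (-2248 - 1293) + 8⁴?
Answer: 555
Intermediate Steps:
(-2248 - 1293) + 8⁴ = -3541 + 4096 = 555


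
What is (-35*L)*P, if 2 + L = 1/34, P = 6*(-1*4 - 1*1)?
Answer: -35175/17 ≈ -2069.1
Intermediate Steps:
P = -30 (P = 6*(-4 - 1) = 6*(-5) = -30)
L = -67/34 (L = -2 + 1/34 = -67/34 ≈ -1.9706)
(-35*L)*P = -35*(-67/34)*(-30) = (2345/34)*(-30) = -35175/17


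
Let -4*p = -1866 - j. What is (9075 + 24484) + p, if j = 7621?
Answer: 143723/4 ≈ 35931.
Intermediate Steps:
p = 9487/4 (p = -(-1866 - 1*7621)/4 = -(-1866 - 7621)/4 = -¼*(-9487) = 9487/4 ≈ 2371.8)
(9075 + 24484) + p = (9075 + 24484) + 9487/4 = 33559 + 9487/4 = 143723/4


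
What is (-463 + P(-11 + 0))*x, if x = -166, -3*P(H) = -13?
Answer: 228416/3 ≈ 76139.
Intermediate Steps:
P(H) = 13/3 (P(H) = -⅓*(-13) = 13/3)
(-463 + P(-11 + 0))*x = (-463 + 13/3)*(-166) = -1376/3*(-166) = 228416/3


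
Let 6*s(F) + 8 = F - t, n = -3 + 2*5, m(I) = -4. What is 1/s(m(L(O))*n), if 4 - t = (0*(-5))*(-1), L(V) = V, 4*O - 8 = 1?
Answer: -3/20 ≈ -0.15000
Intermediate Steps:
O = 9/4 (O = 2 + (1/4)*1 = 2 + 1/4 = 9/4 ≈ 2.2500)
n = 7 (n = -3 + 10 = 7)
t = 4 (t = 4 - 0*(-5)*(-1) = 4 - 0*(-1) = 4 - 1*0 = 4 + 0 = 4)
s(F) = -2 + F/6 (s(F) = -4/3 + (F - 1*4)/6 = -4/3 + (F - 4)/6 = -4/3 + (-4 + F)/6 = -4/3 + (-2/3 + F/6) = -2 + F/6)
1/s(m(L(O))*n) = 1/(-2 + (-4*7)/6) = 1/(-2 + (1/6)*(-28)) = 1/(-2 - 14/3) = 1/(-20/3) = -3/20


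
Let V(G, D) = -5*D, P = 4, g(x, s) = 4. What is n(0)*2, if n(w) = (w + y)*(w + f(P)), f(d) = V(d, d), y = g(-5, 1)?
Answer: -160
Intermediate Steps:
y = 4
f(d) = -5*d
n(w) = (-20 + w)*(4 + w) (n(w) = (w + 4)*(w - 5*4) = (4 + w)*(w - 20) = (4 + w)*(-20 + w) = (-20 + w)*(4 + w))
n(0)*2 = (-80 + 0² - 16*0)*2 = (-80 + 0 + 0)*2 = -80*2 = -160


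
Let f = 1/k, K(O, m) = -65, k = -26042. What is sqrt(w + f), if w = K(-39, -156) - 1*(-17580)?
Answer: sqrt(11878423630418)/26042 ≈ 132.34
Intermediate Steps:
w = 17515 (w = -65 - 1*(-17580) = -65 + 17580 = 17515)
f = -1/26042 (f = 1/(-26042) = -1/26042 ≈ -3.8399e-5)
sqrt(w + f) = sqrt(17515 - 1/26042) = sqrt(456125629/26042) = sqrt(11878423630418)/26042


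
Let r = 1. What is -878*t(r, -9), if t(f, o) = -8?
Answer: 7024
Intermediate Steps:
-878*t(r, -9) = -878*(-8) = 7024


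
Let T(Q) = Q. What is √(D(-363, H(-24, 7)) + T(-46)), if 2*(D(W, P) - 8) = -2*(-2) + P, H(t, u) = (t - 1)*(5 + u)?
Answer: I*√186 ≈ 13.638*I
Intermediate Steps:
H(t, u) = (-1 + t)*(5 + u)
D(W, P) = 10 + P/2 (D(W, P) = 8 + (-2*(-2) + P)/2 = 8 + (4 + P)/2 = 8 + (2 + P/2) = 10 + P/2)
√(D(-363, H(-24, 7)) + T(-46)) = √((10 + (-5 - 1*7 + 5*(-24) - 24*7)/2) - 46) = √((10 + (-5 - 7 - 120 - 168)/2) - 46) = √((10 + (½)*(-300)) - 46) = √((10 - 150) - 46) = √(-140 - 46) = √(-186) = I*√186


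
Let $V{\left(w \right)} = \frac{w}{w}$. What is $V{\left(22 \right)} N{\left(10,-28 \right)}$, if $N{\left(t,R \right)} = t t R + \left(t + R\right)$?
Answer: $-2818$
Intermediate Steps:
$N{\left(t,R \right)} = R + t + R t^{2}$ ($N{\left(t,R \right)} = t^{2} R + \left(R + t\right) = R t^{2} + \left(R + t\right) = R + t + R t^{2}$)
$V{\left(w \right)} = 1$
$V{\left(22 \right)} N{\left(10,-28 \right)} = 1 \left(-28 + 10 - 28 \cdot 10^{2}\right) = 1 \left(-28 + 10 - 2800\right) = 1 \left(-2818\right) = -2818$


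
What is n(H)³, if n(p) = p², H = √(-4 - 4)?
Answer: -512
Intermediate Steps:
H = 2*I*√2 (H = √(-8) = 2*I*√2 ≈ 2.8284*I)
n(H)³ = ((2*I*√2)²)³ = (-8)³ = -512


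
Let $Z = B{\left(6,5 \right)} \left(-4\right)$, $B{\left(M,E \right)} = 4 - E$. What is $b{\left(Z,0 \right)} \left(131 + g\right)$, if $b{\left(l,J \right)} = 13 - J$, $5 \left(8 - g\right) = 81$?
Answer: $\frac{7982}{5} \approx 1596.4$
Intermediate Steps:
$g = - \frac{41}{5}$ ($g = 8 - \frac{81}{5} = - \frac{41}{5} \approx -8.2$)
$Z = 4$ ($Z = \left(4 - 5\right) \left(-4\right) = \left(-1\right) \left(-4\right) = 4$)
$b{\left(Z,0 \right)} \left(131 + g\right) = \left(13 - 0\right) \left(131 - \frac{41}{5}\right) = \left(13 + 0\right) \frac{614}{5} = 13 \cdot \frac{614}{5} = \frac{7982}{5}$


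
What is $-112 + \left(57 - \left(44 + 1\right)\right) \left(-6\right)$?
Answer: $-184$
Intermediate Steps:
$-112 + \left(57 - \left(44 + 1\right)\right) \left(-6\right) = -112 + \left(57 - 45\right) \left(-6\right) = -112 + 12 \left(-6\right) = -112 - 72 = -184$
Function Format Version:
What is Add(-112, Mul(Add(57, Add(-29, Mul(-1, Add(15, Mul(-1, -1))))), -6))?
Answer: -184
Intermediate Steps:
Add(-112, Mul(Add(57, Add(-29, Mul(-1, Add(15, Mul(-1, -1))))), -6)) = Add(-112, Mul(Add(57, Add(-29, Mul(-1, Add(15, 1)))), -6)) = Add(-112, Mul(Add(57, Add(-29, Mul(-1, 16))), -6)) = Add(-112, Mul(Add(57, Add(-29, -16)), -6)) = Add(-112, Mul(Add(57, -45), -6)) = Add(-112, Mul(12, -6)) = Add(-112, -72) = -184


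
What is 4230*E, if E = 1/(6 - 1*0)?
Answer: 705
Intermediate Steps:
E = 1/6 (E = 1/(6 + 0) = 1/6 ≈ 0.16667)
4230*E = 4230*(1/6) = 705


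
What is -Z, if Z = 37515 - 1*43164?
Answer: 5649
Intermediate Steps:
Z = -5649 (Z = 37515 - 43164 = -5649)
-Z = -1*(-5649) = 5649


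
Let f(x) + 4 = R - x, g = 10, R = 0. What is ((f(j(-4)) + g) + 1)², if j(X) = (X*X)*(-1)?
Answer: 529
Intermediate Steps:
j(X) = -X² (j(X) = X²*(-1) = -X²)
f(x) = -4 - x (f(x) = -4 + (0 - x) = -4 - x)
((f(j(-4)) + g) + 1)² = (((-4 - (-1)*(-4)²) + 10) + 1)² = (((-4 - (-1)*16) + 10) + 1)² = (((-4 - 1*(-16)) + 10) + 1)² = (((-4 + 16) + 10) + 1)² = ((12 + 10) + 1)² = (22 + 1)² = 23² = 529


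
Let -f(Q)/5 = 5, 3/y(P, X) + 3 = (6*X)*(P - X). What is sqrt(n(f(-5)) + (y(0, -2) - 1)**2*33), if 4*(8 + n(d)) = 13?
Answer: 13*sqrt(69)/18 ≈ 5.9992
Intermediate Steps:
y(P, X) = 3/(-3 + 6*X*(P - X)) (y(P, X) = 3/(-3 + (6*X)*(P - X)) = 3/(-3 + 6*X*(P - X)))
f(Q) = -25 (f(Q) = -5*5 = -25)
n(d) = -19/4 (n(d) = -8 + (1/4)*13 = -8 + 13/4 = -19/4)
sqrt(n(f(-5)) + (y(0, -2) - 1)**2*33) = sqrt(-19/4 + (1/(-1 - 2*(-2)**2 + 2*0*(-2)) - 1)**2*33) = sqrt(-19/4 + (1/(-1 - 2*4 + 0) - 1)**2*33) = sqrt(-19/4 + (1/(-1 - 8 + 0) - 1)**2*33) = sqrt(-19/4 + (1/(-9) - 1)**2*33) = sqrt(-19/4 + (-1/9 - 1)**2*33) = sqrt(-19/4 + (-10/9)**2*33) = sqrt(-19/4 + (100/81)*33) = sqrt(-19/4 + 1100/27) = sqrt(3887/108) = 13*sqrt(69)/18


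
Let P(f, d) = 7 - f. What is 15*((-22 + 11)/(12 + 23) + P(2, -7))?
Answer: 492/7 ≈ 70.286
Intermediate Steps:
15*((-22 + 11)/(12 + 23) + P(2, -7)) = 15*((-22 + 11)/(12 + 23) + (7 - 1*2)) = 15*(-11/35 + (7 - 2)) = 15*(-11*1/35 + 5) = 15*(-11/35 + 5) = 15*(164/35) = 492/7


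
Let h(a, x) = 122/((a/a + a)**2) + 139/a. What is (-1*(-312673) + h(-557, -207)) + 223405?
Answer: 46153279446353/86094376 ≈ 5.3608e+5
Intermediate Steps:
h(a, x) = 122/(1 + a)**2 + 139/a (h(a, x) = 122/((1 + a)**2) + 139/a = 122/(1 + a)**2 + 139/a)
(-1*(-312673) + h(-557, -207)) + 223405 = (-1*(-312673) + (122/(1 - 557)**2 + 139/(-557))) + 223405 = (312673 + (122/(-556)**2 + 139*(-1/557))) + 223405 = (312673 + (122*(1/309136) - 139/557)) + 223405 = (312673 + (61/154568 - 139/557)) + 223405 = (312673 - 21450975/86094376) + 223405 = 26919365376073/86094376 + 223405 = 46153279446353/86094376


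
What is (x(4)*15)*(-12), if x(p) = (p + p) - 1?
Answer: -1260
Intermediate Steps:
x(p) = -1 + 2*p (x(p) = 2*p - 1 = -1 + 2*p)
(x(4)*15)*(-12) = ((-1 + 2*4)*15)*(-12) = ((-1 + 8)*15)*(-12) = (7*15)*(-12) = 105*(-12) = -1260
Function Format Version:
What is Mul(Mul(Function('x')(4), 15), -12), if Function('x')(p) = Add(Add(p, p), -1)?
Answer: -1260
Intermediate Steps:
Function('x')(p) = Add(-1, Mul(2, p)) (Function('x')(p) = Add(Mul(2, p), -1) = Add(-1, Mul(2, p)))
Mul(Mul(Function('x')(4), 15), -12) = Mul(Mul(Add(-1, Mul(2, 4)), 15), -12) = Mul(Mul(Add(-1, 8), 15), -12) = Mul(Mul(7, 15), -12) = Mul(105, -12) = -1260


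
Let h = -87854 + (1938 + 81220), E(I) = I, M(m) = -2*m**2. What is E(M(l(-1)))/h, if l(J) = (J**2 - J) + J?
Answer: 1/2348 ≈ 0.00042589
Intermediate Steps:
l(J) = J**2
h = -4696 (h = -87854 + 83158 = -4696)
E(M(l(-1)))/h = -2*((-1)**2)**2/(-4696) = -2*1**2*(-1/4696) = -2*1*(-1/4696) = -2*(-1/4696) = 1/2348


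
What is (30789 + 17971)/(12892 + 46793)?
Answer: 424/519 ≈ 0.81696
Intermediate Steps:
(30789 + 17971)/(12892 + 46793) = 48760/59685 = 48760*(1/59685) = 424/519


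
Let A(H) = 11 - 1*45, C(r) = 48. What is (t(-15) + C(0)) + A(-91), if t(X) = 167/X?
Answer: 43/15 ≈ 2.8667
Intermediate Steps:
A(H) = -34 (A(H) = 11 - 45 = -34)
(t(-15) + C(0)) + A(-91) = (167/(-15) + 48) - 34 = (167*(-1/15) + 48) - 34 = (-167/15 + 48) - 34 = 553/15 - 34 = 43/15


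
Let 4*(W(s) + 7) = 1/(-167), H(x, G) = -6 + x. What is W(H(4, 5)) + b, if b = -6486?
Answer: -4337325/668 ≈ -6493.0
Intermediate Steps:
W(s) = -4677/668 (W(s) = -7 + (¼)/(-167) = -7 + (¼)*(-1/167) = -7 - 1/668 = -4677/668)
W(H(4, 5)) + b = -4677/668 - 6486 = -4337325/668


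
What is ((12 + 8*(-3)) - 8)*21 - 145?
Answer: -565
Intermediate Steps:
((12 + 8*(-3)) - 8)*21 - 145 = ((12 - 24) - 8)*21 - 145 = (-12 - 8)*21 - 145 = -20*21 - 145 = -420 - 145 = -565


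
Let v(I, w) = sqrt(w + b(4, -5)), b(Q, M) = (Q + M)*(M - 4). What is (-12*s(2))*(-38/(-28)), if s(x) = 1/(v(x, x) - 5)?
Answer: 285/49 + 57*sqrt(11)/49 ≈ 9.6744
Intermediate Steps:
b(Q, M) = (-4 + M)*(M + Q) (b(Q, M) = (M + Q)*(-4 + M) = (-4 + M)*(M + Q))
v(I, w) = sqrt(9 + w) (v(I, w) = sqrt(w + ((-5)**2 - 4*(-5) - 4*4 - 5*4)) = sqrt(w + (25 + 20 - 16 - 20)) = sqrt(w + 9) = sqrt(9 + w))
s(x) = 1/(-5 + sqrt(9 + x)) (s(x) = 1/(sqrt(9 + x) - 5) = 1/(-5 + sqrt(9 + x)))
(-12*s(2))*(-38/(-28)) = (-12/(-5 + sqrt(9 + 2)))*(-38/(-28)) = (-12/(-5 + sqrt(11)))*(-38*(-1/28)) = -12/(-5 + sqrt(11))*(19/14) = -114/(7*(-5 + sqrt(11)))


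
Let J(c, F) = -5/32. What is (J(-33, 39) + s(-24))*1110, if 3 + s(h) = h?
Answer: -482295/16 ≈ -30143.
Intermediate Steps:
s(h) = -3 + h
J(c, F) = -5/32 (J(c, F) = -5*1/32 = -5/32)
(J(-33, 39) + s(-24))*1110 = (-5/32 + (-3 - 24))*1110 = (-5/32 - 27)*1110 = -869/32*1110 = -482295/16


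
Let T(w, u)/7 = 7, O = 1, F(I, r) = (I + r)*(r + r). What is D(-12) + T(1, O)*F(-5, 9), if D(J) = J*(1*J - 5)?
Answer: 3732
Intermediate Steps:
F(I, r) = 2*r*(I + r) (F(I, r) = (I + r)*(2*r) = 2*r*(I + r))
T(w, u) = 49 (T(w, u) = 7*7 = 49)
D(J) = J*(-5 + J) (D(J) = J*(J - 5) = J*(-5 + J))
D(-12) + T(1, O)*F(-5, 9) = -12*(-5 - 12) + 49*(2*9*(-5 + 9)) = -12*(-17) + 49*(2*9*4) = 204 + 49*72 = 204 + 3528 = 3732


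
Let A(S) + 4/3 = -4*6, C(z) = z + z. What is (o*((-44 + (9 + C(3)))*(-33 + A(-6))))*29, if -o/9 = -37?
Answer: 16336425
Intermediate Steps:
C(z) = 2*z
o = 333 (o = -9*(-37) = 333)
A(S) = -76/3 (A(S) = -4/3 - 4*6 = -4/3 - 24 = -76/3)
(o*((-44 + (9 + C(3)))*(-33 + A(-6))))*29 = (333*((-44 + (9 + 2*3))*(-33 - 76/3)))*29 = (333*((-44 + (9 + 6))*(-175/3)))*29 = (333*((-44 + 15)*(-175/3)))*29 = (333*(-29*(-175/3)))*29 = (333*(5075/3))*29 = 563325*29 = 16336425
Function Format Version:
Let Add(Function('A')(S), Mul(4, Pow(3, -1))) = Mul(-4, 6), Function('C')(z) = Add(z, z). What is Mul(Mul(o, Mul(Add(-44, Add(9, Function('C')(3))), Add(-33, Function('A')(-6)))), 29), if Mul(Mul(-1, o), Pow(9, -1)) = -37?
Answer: 16336425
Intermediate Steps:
Function('C')(z) = Mul(2, z)
o = 333 (o = Mul(-9, -37) = 333)
Function('A')(S) = Rational(-76, 3) (Function('A')(S) = Add(Rational(-4, 3), Mul(-4, 6)) = Add(Rational(-4, 3), -24) = Rational(-76, 3))
Mul(Mul(o, Mul(Add(-44, Add(9, Function('C')(3))), Add(-33, Function('A')(-6)))), 29) = Mul(Mul(333, Mul(Add(-44, Add(9, Mul(2, 3))), Add(-33, Rational(-76, 3)))), 29) = Mul(Mul(333, Mul(Add(-44, Add(9, 6)), Rational(-175, 3))), 29) = Mul(Mul(333, Mul(Add(-44, 15), Rational(-175, 3))), 29) = Mul(Mul(333, Mul(-29, Rational(-175, 3))), 29) = Mul(Mul(333, Rational(5075, 3)), 29) = Mul(563325, 29) = 16336425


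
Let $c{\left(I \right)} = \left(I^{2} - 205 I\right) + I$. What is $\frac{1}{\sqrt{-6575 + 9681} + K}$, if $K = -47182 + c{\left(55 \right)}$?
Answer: $- \frac{55377}{3066609023} - \frac{\sqrt{3106}}{3066609023} \approx -1.8076 \cdot 10^{-5}$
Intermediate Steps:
$c{\left(I \right)} = I^{2} - 204 I$
$K = -55377$ ($K = -47182 + 55 \left(-204 + 55\right) = -47182 + 55 \left(-149\right) = -47182 - 8195 = -55377$)
$\frac{1}{\sqrt{-6575 + 9681} + K} = \frac{1}{\sqrt{-6575 + 9681} - 55377} = \frac{1}{\sqrt{3106} - 55377} = \frac{1}{-55377 + \sqrt{3106}}$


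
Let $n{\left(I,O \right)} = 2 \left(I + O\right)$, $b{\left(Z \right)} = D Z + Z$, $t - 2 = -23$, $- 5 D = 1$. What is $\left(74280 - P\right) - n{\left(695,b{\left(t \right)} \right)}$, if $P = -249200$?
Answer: $\frac{1610618}{5} \approx 3.2212 \cdot 10^{5}$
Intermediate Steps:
$D = - \frac{1}{5}$ ($D = \left(- \frac{1}{5}\right) 1 = - \frac{1}{5} \approx -0.2$)
$t = -21$ ($t = 2 - 23 = -21$)
$b{\left(Z \right)} = \frac{4 Z}{5}$ ($b{\left(Z \right)} = - \frac{Z}{5} + Z = \frac{4 Z}{5}$)
$n{\left(I,O \right)} = 2 I + 2 O$
$\left(74280 - P\right) - n{\left(695,b{\left(t \right)} \right)} = \left(74280 - -249200\right) - \left(2 \cdot 695 + 2 \cdot \frac{4}{5} \left(-21\right)\right) = \left(74280 + 249200\right) - \left(1390 + 2 \left(- \frac{84}{5}\right)\right) = 323480 - \left(1390 - \frac{168}{5}\right) = 323480 - \frac{6782}{5} = \frac{1610618}{5}$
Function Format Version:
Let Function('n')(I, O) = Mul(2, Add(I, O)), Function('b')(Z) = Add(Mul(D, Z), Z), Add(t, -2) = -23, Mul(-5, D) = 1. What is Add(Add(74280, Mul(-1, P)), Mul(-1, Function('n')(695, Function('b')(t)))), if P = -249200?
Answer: Rational(1610618, 5) ≈ 3.2212e+5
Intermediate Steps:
D = Rational(-1, 5) (D = Mul(Rational(-1, 5), 1) = Rational(-1, 5) ≈ -0.20000)
t = -21 (t = Add(2, -23) = -21)
Function('b')(Z) = Mul(Rational(4, 5), Z) (Function('b')(Z) = Add(Mul(Rational(-1, 5), Z), Z) = Mul(Rational(4, 5), Z))
Function('n')(I, O) = Add(Mul(2, I), Mul(2, O))
Add(Add(74280, Mul(-1, P)), Mul(-1, Function('n')(695, Function('b')(t)))) = Add(Add(74280, Mul(-1, -249200)), Mul(-1, Add(Mul(2, 695), Mul(2, Mul(Rational(4, 5), -21))))) = Add(Add(74280, 249200), Mul(-1, Add(1390, Mul(2, Rational(-84, 5))))) = Add(323480, Mul(-1, Add(1390, Rational(-168, 5)))) = Add(323480, Mul(-1, Rational(6782, 5))) = Add(323480, Rational(-6782, 5)) = Rational(1610618, 5)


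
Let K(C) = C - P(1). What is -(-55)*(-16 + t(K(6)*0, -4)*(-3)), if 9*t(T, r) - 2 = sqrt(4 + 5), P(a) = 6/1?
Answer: -2915/3 ≈ -971.67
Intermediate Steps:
P(a) = 6 (P(a) = 6*1 = 6)
K(C) = -6 + C (K(C) = C - 1*6 = C - 6 = -6 + C)
t(T, r) = 5/9 (t(T, r) = 2/9 + sqrt(4 + 5)/9 = 2/9 + sqrt(9)/9 = 2/9 + (1/9)*3 = 2/9 + 1/3 = 5/9)
-(-55)*(-16 + t(K(6)*0, -4)*(-3)) = -(-55)*(-16 + (5/9)*(-3)) = -(-55)*(-16 - 5/3) = -(-55)*(-53)/3 = -1*2915/3 = -2915/3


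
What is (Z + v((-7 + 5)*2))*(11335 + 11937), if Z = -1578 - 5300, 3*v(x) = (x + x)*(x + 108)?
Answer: -499556752/3 ≈ -1.6652e+8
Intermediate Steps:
v(x) = 2*x*(108 + x)/3 (v(x) = ((x + x)*(x + 108))/3 = ((2*x)*(108 + x))/3 = (2*x*(108 + x))/3 = 2*x*(108 + x)/3)
Z = -6878
(Z + v((-7 + 5)*2))*(11335 + 11937) = (-6878 + 2*((-7 + 5)*2)*(108 + (-7 + 5)*2)/3)*(11335 + 11937) = (-6878 + 2*(-2*2)*(108 - 2*2)/3)*23272 = (-6878 + (2/3)*(-4)*(108 - 4))*23272 = (-6878 + (2/3)*(-4)*104)*23272 = (-6878 - 832/3)*23272 = -21466/3*23272 = -499556752/3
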